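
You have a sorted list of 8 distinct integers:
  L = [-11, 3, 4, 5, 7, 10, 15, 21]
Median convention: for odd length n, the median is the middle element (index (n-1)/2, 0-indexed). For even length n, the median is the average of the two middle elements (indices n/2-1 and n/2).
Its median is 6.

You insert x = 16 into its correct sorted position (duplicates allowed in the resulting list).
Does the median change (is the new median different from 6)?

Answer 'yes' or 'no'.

Answer: yes

Derivation:
Old median = 6
Insert x = 16
New median = 7
Changed? yes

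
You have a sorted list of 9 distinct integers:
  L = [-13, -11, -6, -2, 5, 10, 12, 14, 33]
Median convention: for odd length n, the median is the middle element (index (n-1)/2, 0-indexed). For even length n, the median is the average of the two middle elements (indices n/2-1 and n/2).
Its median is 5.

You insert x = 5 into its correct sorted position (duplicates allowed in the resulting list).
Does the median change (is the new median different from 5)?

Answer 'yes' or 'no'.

Old median = 5
Insert x = 5
New median = 5
Changed? no

Answer: no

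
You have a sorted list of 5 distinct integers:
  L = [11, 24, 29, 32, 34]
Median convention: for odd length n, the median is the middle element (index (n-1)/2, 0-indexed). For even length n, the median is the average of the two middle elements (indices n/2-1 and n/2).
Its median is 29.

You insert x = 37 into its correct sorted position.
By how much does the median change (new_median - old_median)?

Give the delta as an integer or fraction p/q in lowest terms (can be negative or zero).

Old median = 29
After inserting x = 37: new sorted = [11, 24, 29, 32, 34, 37]
New median = 61/2
Delta = 61/2 - 29 = 3/2

Answer: 3/2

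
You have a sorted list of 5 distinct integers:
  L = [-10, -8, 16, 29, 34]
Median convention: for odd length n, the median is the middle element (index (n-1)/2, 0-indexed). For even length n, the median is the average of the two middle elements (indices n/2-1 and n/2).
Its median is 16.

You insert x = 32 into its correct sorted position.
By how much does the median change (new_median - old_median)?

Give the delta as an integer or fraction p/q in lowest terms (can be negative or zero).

Answer: 13/2

Derivation:
Old median = 16
After inserting x = 32: new sorted = [-10, -8, 16, 29, 32, 34]
New median = 45/2
Delta = 45/2 - 16 = 13/2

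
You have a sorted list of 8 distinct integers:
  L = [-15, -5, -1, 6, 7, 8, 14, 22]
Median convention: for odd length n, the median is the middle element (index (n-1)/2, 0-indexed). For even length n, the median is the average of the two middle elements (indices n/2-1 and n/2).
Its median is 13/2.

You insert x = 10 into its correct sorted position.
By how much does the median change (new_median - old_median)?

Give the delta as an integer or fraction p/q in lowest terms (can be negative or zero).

Old median = 13/2
After inserting x = 10: new sorted = [-15, -5, -1, 6, 7, 8, 10, 14, 22]
New median = 7
Delta = 7 - 13/2 = 1/2

Answer: 1/2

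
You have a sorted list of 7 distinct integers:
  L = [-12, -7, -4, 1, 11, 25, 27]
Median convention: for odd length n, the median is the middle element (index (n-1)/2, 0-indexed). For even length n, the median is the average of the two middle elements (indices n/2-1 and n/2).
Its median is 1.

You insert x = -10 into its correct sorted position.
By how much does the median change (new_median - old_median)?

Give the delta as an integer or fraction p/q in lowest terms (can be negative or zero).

Answer: -5/2

Derivation:
Old median = 1
After inserting x = -10: new sorted = [-12, -10, -7, -4, 1, 11, 25, 27]
New median = -3/2
Delta = -3/2 - 1 = -5/2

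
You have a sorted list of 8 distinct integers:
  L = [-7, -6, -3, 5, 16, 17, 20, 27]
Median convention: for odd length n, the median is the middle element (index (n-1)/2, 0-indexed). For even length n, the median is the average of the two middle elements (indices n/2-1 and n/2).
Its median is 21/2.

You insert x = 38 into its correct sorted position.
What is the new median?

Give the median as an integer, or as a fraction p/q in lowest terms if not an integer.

Old list (sorted, length 8): [-7, -6, -3, 5, 16, 17, 20, 27]
Old median = 21/2
Insert x = 38
Old length even (8). Middle pair: indices 3,4 = 5,16.
New length odd (9). New median = single middle element.
x = 38: 8 elements are < x, 0 elements are > x.
New sorted list: [-7, -6, -3, 5, 16, 17, 20, 27, 38]
New median = 16

Answer: 16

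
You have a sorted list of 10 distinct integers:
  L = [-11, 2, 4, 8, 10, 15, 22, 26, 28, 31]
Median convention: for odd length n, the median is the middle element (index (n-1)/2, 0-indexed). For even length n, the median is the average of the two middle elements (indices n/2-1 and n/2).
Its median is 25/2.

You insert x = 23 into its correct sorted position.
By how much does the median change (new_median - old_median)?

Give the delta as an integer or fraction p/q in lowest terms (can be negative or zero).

Answer: 5/2

Derivation:
Old median = 25/2
After inserting x = 23: new sorted = [-11, 2, 4, 8, 10, 15, 22, 23, 26, 28, 31]
New median = 15
Delta = 15 - 25/2 = 5/2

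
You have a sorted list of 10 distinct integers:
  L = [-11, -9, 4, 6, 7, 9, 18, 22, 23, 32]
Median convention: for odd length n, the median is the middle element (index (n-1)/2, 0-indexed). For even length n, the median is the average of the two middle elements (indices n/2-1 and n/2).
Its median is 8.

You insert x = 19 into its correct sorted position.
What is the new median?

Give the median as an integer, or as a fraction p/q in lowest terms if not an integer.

Answer: 9

Derivation:
Old list (sorted, length 10): [-11, -9, 4, 6, 7, 9, 18, 22, 23, 32]
Old median = 8
Insert x = 19
Old length even (10). Middle pair: indices 4,5 = 7,9.
New length odd (11). New median = single middle element.
x = 19: 7 elements are < x, 3 elements are > x.
New sorted list: [-11, -9, 4, 6, 7, 9, 18, 19, 22, 23, 32]
New median = 9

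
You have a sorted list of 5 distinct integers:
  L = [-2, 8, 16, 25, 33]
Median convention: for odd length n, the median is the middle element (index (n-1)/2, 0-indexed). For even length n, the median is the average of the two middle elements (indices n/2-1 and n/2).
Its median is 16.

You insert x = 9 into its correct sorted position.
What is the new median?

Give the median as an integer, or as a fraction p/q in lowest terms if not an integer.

Answer: 25/2

Derivation:
Old list (sorted, length 5): [-2, 8, 16, 25, 33]
Old median = 16
Insert x = 9
Old length odd (5). Middle was index 2 = 16.
New length even (6). New median = avg of two middle elements.
x = 9: 2 elements are < x, 3 elements are > x.
New sorted list: [-2, 8, 9, 16, 25, 33]
New median = 25/2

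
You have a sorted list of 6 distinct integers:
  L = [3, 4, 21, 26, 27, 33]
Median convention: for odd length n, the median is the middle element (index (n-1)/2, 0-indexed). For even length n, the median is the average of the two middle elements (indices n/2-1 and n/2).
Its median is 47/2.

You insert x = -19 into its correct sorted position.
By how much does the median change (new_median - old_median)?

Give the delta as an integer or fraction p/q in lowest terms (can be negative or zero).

Old median = 47/2
After inserting x = -19: new sorted = [-19, 3, 4, 21, 26, 27, 33]
New median = 21
Delta = 21 - 47/2 = -5/2

Answer: -5/2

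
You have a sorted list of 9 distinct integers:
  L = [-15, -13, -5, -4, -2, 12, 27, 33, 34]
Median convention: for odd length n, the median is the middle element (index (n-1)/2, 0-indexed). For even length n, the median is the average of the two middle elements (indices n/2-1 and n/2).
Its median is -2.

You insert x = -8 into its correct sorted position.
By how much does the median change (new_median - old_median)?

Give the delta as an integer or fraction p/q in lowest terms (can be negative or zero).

Answer: -1

Derivation:
Old median = -2
After inserting x = -8: new sorted = [-15, -13, -8, -5, -4, -2, 12, 27, 33, 34]
New median = -3
Delta = -3 - -2 = -1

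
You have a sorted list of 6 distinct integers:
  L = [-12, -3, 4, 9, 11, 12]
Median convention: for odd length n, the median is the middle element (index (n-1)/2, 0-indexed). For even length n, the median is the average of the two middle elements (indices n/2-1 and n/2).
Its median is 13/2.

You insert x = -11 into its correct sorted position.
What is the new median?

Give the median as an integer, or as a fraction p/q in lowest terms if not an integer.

Old list (sorted, length 6): [-12, -3, 4, 9, 11, 12]
Old median = 13/2
Insert x = -11
Old length even (6). Middle pair: indices 2,3 = 4,9.
New length odd (7). New median = single middle element.
x = -11: 1 elements are < x, 5 elements are > x.
New sorted list: [-12, -11, -3, 4, 9, 11, 12]
New median = 4

Answer: 4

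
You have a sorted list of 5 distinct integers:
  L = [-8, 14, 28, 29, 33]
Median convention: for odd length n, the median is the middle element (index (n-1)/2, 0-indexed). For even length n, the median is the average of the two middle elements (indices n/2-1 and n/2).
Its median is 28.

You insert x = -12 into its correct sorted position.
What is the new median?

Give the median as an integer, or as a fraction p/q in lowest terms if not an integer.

Old list (sorted, length 5): [-8, 14, 28, 29, 33]
Old median = 28
Insert x = -12
Old length odd (5). Middle was index 2 = 28.
New length even (6). New median = avg of two middle elements.
x = -12: 0 elements are < x, 5 elements are > x.
New sorted list: [-12, -8, 14, 28, 29, 33]
New median = 21

Answer: 21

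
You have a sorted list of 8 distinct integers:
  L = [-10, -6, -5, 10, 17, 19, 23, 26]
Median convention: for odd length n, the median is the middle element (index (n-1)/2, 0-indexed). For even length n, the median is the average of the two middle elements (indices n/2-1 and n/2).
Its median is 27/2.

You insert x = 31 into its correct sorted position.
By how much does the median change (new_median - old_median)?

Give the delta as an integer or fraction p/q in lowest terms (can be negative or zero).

Answer: 7/2

Derivation:
Old median = 27/2
After inserting x = 31: new sorted = [-10, -6, -5, 10, 17, 19, 23, 26, 31]
New median = 17
Delta = 17 - 27/2 = 7/2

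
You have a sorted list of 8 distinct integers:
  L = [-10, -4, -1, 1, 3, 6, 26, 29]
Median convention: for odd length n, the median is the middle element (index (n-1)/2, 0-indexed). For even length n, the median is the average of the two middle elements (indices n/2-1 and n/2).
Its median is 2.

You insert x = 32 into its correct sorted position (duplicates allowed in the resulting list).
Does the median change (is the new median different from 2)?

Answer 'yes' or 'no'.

Answer: yes

Derivation:
Old median = 2
Insert x = 32
New median = 3
Changed? yes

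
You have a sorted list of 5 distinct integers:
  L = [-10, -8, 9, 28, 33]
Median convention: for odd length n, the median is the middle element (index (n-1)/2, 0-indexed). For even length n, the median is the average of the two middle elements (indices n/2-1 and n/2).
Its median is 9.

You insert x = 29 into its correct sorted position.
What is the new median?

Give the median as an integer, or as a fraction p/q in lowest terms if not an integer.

Answer: 37/2

Derivation:
Old list (sorted, length 5): [-10, -8, 9, 28, 33]
Old median = 9
Insert x = 29
Old length odd (5). Middle was index 2 = 9.
New length even (6). New median = avg of two middle elements.
x = 29: 4 elements are < x, 1 elements are > x.
New sorted list: [-10, -8, 9, 28, 29, 33]
New median = 37/2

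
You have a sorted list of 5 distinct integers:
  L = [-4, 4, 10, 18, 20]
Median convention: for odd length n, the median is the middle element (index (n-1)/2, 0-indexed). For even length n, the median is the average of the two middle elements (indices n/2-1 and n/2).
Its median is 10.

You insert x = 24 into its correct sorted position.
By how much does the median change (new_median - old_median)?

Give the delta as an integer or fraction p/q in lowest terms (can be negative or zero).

Old median = 10
After inserting x = 24: new sorted = [-4, 4, 10, 18, 20, 24]
New median = 14
Delta = 14 - 10 = 4

Answer: 4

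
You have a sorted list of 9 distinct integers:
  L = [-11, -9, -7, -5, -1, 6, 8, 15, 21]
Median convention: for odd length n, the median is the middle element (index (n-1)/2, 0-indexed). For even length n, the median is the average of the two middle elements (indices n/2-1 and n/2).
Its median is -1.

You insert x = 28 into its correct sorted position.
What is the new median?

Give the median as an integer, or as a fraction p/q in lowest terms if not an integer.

Old list (sorted, length 9): [-11, -9, -7, -5, -1, 6, 8, 15, 21]
Old median = -1
Insert x = 28
Old length odd (9). Middle was index 4 = -1.
New length even (10). New median = avg of two middle elements.
x = 28: 9 elements are < x, 0 elements are > x.
New sorted list: [-11, -9, -7, -5, -1, 6, 8, 15, 21, 28]
New median = 5/2

Answer: 5/2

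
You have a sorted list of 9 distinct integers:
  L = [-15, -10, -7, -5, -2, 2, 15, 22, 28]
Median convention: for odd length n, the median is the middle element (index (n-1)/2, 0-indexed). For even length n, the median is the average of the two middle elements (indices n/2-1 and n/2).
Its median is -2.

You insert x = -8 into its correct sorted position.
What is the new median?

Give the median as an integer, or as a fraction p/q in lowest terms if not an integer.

Answer: -7/2

Derivation:
Old list (sorted, length 9): [-15, -10, -7, -5, -2, 2, 15, 22, 28]
Old median = -2
Insert x = -8
Old length odd (9). Middle was index 4 = -2.
New length even (10). New median = avg of two middle elements.
x = -8: 2 elements are < x, 7 elements are > x.
New sorted list: [-15, -10, -8, -7, -5, -2, 2, 15, 22, 28]
New median = -7/2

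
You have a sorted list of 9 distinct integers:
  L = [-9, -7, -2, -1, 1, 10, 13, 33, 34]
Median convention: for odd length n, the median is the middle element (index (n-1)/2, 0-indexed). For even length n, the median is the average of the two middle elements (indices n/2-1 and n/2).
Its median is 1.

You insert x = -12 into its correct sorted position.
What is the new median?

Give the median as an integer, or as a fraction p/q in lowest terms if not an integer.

Old list (sorted, length 9): [-9, -7, -2, -1, 1, 10, 13, 33, 34]
Old median = 1
Insert x = -12
Old length odd (9). Middle was index 4 = 1.
New length even (10). New median = avg of two middle elements.
x = -12: 0 elements are < x, 9 elements are > x.
New sorted list: [-12, -9, -7, -2, -1, 1, 10, 13, 33, 34]
New median = 0

Answer: 0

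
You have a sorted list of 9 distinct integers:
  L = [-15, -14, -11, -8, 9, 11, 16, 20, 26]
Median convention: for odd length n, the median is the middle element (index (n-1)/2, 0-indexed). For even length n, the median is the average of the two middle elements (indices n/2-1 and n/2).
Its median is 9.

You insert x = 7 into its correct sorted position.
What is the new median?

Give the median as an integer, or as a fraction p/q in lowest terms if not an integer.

Old list (sorted, length 9): [-15, -14, -11, -8, 9, 11, 16, 20, 26]
Old median = 9
Insert x = 7
Old length odd (9). Middle was index 4 = 9.
New length even (10). New median = avg of two middle elements.
x = 7: 4 elements are < x, 5 elements are > x.
New sorted list: [-15, -14, -11, -8, 7, 9, 11, 16, 20, 26]
New median = 8

Answer: 8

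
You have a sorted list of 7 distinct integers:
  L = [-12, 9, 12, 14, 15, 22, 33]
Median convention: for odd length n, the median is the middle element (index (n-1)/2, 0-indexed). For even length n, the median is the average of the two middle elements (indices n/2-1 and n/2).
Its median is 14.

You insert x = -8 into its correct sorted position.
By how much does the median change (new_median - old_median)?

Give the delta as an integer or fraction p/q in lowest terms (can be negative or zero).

Answer: -1

Derivation:
Old median = 14
After inserting x = -8: new sorted = [-12, -8, 9, 12, 14, 15, 22, 33]
New median = 13
Delta = 13 - 14 = -1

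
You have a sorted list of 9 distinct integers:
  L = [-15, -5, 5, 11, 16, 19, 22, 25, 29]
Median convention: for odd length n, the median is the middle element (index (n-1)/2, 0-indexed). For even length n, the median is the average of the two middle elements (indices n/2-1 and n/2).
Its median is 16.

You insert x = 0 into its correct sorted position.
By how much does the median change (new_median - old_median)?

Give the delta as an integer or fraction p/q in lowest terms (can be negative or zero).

Answer: -5/2

Derivation:
Old median = 16
After inserting x = 0: new sorted = [-15, -5, 0, 5, 11, 16, 19, 22, 25, 29]
New median = 27/2
Delta = 27/2 - 16 = -5/2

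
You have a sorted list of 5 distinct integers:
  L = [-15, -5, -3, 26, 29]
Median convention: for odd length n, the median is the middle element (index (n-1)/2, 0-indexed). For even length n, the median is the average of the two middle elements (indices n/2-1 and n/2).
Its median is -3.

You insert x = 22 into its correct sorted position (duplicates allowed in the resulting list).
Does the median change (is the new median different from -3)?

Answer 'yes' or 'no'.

Answer: yes

Derivation:
Old median = -3
Insert x = 22
New median = 19/2
Changed? yes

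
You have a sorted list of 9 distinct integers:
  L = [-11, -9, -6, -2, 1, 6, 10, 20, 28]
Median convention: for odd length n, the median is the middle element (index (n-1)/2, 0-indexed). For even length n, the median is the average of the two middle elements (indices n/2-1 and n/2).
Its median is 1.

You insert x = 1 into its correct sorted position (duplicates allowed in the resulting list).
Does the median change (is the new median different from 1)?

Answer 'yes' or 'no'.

Answer: no

Derivation:
Old median = 1
Insert x = 1
New median = 1
Changed? no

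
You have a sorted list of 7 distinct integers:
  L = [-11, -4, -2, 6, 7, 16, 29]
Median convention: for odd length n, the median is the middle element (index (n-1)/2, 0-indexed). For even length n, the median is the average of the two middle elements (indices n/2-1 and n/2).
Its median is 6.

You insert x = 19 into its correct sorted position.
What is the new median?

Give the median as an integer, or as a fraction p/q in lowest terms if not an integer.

Old list (sorted, length 7): [-11, -4, -2, 6, 7, 16, 29]
Old median = 6
Insert x = 19
Old length odd (7). Middle was index 3 = 6.
New length even (8). New median = avg of two middle elements.
x = 19: 6 elements are < x, 1 elements are > x.
New sorted list: [-11, -4, -2, 6, 7, 16, 19, 29]
New median = 13/2

Answer: 13/2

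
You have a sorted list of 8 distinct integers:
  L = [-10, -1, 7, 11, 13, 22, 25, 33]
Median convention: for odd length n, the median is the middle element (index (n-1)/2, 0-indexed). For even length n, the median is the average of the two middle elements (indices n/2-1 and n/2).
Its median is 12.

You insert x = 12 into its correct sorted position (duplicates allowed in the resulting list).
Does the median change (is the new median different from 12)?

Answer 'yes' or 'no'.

Old median = 12
Insert x = 12
New median = 12
Changed? no

Answer: no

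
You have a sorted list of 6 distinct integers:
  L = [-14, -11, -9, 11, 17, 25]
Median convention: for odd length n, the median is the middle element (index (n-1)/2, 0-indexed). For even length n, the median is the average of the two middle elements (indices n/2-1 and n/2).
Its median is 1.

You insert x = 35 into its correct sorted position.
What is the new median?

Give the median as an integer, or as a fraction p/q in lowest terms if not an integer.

Old list (sorted, length 6): [-14, -11, -9, 11, 17, 25]
Old median = 1
Insert x = 35
Old length even (6). Middle pair: indices 2,3 = -9,11.
New length odd (7). New median = single middle element.
x = 35: 6 elements are < x, 0 elements are > x.
New sorted list: [-14, -11, -9, 11, 17, 25, 35]
New median = 11

Answer: 11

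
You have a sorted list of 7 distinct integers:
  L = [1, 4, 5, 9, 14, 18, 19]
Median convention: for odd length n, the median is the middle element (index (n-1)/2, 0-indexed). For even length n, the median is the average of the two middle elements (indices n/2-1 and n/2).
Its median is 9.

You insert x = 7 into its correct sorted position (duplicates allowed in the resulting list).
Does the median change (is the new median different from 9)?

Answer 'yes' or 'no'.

Old median = 9
Insert x = 7
New median = 8
Changed? yes

Answer: yes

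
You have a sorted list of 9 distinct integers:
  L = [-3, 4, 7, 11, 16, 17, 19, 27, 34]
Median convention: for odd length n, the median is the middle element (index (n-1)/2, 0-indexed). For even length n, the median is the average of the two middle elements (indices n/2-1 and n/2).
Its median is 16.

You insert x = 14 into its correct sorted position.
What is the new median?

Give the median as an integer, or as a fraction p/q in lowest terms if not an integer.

Old list (sorted, length 9): [-3, 4, 7, 11, 16, 17, 19, 27, 34]
Old median = 16
Insert x = 14
Old length odd (9). Middle was index 4 = 16.
New length even (10). New median = avg of two middle elements.
x = 14: 4 elements are < x, 5 elements are > x.
New sorted list: [-3, 4, 7, 11, 14, 16, 17, 19, 27, 34]
New median = 15

Answer: 15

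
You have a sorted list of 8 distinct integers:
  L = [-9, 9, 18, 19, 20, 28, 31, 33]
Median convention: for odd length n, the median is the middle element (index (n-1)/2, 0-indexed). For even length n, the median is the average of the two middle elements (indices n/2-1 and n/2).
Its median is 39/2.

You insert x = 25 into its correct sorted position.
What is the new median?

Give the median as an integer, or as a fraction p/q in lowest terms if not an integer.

Old list (sorted, length 8): [-9, 9, 18, 19, 20, 28, 31, 33]
Old median = 39/2
Insert x = 25
Old length even (8). Middle pair: indices 3,4 = 19,20.
New length odd (9). New median = single middle element.
x = 25: 5 elements are < x, 3 elements are > x.
New sorted list: [-9, 9, 18, 19, 20, 25, 28, 31, 33]
New median = 20

Answer: 20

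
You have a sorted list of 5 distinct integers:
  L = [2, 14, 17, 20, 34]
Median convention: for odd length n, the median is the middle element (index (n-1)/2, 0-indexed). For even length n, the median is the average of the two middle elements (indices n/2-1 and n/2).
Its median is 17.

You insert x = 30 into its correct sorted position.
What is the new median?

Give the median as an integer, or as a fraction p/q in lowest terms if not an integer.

Old list (sorted, length 5): [2, 14, 17, 20, 34]
Old median = 17
Insert x = 30
Old length odd (5). Middle was index 2 = 17.
New length even (6). New median = avg of two middle elements.
x = 30: 4 elements are < x, 1 elements are > x.
New sorted list: [2, 14, 17, 20, 30, 34]
New median = 37/2

Answer: 37/2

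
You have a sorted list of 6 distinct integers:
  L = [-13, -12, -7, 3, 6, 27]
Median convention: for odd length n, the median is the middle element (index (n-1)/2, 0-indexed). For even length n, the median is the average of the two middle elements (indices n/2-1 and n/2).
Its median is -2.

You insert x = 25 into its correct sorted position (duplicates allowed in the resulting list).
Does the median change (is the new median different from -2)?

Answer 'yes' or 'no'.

Answer: yes

Derivation:
Old median = -2
Insert x = 25
New median = 3
Changed? yes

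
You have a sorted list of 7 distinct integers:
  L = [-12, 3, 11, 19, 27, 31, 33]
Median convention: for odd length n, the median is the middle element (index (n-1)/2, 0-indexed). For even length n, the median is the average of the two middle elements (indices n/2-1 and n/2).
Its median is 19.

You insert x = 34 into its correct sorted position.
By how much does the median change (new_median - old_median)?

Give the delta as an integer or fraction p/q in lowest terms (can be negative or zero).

Answer: 4

Derivation:
Old median = 19
After inserting x = 34: new sorted = [-12, 3, 11, 19, 27, 31, 33, 34]
New median = 23
Delta = 23 - 19 = 4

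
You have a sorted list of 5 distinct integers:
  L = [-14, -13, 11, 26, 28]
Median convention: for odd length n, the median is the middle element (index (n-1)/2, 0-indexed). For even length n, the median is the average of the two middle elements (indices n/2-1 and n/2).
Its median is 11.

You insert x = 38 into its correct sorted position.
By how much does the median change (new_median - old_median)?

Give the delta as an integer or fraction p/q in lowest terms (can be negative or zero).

Answer: 15/2

Derivation:
Old median = 11
After inserting x = 38: new sorted = [-14, -13, 11, 26, 28, 38]
New median = 37/2
Delta = 37/2 - 11 = 15/2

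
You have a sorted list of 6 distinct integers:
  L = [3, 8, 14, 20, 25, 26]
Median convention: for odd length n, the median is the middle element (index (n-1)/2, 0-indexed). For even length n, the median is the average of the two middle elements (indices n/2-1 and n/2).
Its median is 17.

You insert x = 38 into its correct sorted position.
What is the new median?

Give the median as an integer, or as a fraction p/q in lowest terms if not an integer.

Answer: 20

Derivation:
Old list (sorted, length 6): [3, 8, 14, 20, 25, 26]
Old median = 17
Insert x = 38
Old length even (6). Middle pair: indices 2,3 = 14,20.
New length odd (7). New median = single middle element.
x = 38: 6 elements are < x, 0 elements are > x.
New sorted list: [3, 8, 14, 20, 25, 26, 38]
New median = 20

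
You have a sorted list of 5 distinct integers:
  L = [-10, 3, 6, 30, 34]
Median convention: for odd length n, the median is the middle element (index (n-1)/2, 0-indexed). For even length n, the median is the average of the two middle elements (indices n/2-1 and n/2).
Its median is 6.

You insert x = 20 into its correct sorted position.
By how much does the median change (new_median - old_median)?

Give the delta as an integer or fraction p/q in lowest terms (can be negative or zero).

Answer: 7

Derivation:
Old median = 6
After inserting x = 20: new sorted = [-10, 3, 6, 20, 30, 34]
New median = 13
Delta = 13 - 6 = 7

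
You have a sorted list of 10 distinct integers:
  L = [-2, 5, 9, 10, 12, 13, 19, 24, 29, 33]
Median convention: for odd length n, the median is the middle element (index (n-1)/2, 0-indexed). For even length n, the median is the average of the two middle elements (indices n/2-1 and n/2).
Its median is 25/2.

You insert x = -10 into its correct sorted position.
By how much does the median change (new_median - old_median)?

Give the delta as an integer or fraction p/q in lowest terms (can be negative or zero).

Answer: -1/2

Derivation:
Old median = 25/2
After inserting x = -10: new sorted = [-10, -2, 5, 9, 10, 12, 13, 19, 24, 29, 33]
New median = 12
Delta = 12 - 25/2 = -1/2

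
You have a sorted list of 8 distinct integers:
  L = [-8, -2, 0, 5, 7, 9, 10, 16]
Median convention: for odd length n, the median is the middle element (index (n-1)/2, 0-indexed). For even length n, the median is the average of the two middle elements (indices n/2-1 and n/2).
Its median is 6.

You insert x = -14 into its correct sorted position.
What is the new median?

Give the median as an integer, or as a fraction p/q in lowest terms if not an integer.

Old list (sorted, length 8): [-8, -2, 0, 5, 7, 9, 10, 16]
Old median = 6
Insert x = -14
Old length even (8). Middle pair: indices 3,4 = 5,7.
New length odd (9). New median = single middle element.
x = -14: 0 elements are < x, 8 elements are > x.
New sorted list: [-14, -8, -2, 0, 5, 7, 9, 10, 16]
New median = 5

Answer: 5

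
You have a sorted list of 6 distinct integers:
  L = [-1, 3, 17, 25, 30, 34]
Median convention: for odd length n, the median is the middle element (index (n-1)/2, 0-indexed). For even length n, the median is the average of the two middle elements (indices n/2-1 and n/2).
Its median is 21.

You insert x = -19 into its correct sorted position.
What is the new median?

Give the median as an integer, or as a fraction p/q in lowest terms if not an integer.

Answer: 17

Derivation:
Old list (sorted, length 6): [-1, 3, 17, 25, 30, 34]
Old median = 21
Insert x = -19
Old length even (6). Middle pair: indices 2,3 = 17,25.
New length odd (7). New median = single middle element.
x = -19: 0 elements are < x, 6 elements are > x.
New sorted list: [-19, -1, 3, 17, 25, 30, 34]
New median = 17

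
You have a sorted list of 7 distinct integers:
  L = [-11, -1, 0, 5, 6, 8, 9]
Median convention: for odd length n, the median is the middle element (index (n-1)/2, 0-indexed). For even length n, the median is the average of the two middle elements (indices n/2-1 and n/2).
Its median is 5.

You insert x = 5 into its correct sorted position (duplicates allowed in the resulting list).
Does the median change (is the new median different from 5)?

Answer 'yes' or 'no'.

Old median = 5
Insert x = 5
New median = 5
Changed? no

Answer: no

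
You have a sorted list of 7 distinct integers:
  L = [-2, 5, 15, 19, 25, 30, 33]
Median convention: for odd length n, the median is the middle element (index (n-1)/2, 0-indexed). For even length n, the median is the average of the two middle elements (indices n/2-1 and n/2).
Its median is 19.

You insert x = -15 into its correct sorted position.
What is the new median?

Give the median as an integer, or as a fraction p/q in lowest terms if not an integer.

Old list (sorted, length 7): [-2, 5, 15, 19, 25, 30, 33]
Old median = 19
Insert x = -15
Old length odd (7). Middle was index 3 = 19.
New length even (8). New median = avg of two middle elements.
x = -15: 0 elements are < x, 7 elements are > x.
New sorted list: [-15, -2, 5, 15, 19, 25, 30, 33]
New median = 17

Answer: 17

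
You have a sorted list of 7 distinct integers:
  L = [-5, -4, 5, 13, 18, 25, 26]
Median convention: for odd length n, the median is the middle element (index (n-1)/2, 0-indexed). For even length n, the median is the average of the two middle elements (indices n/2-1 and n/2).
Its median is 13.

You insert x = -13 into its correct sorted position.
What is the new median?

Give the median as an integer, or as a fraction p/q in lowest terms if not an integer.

Old list (sorted, length 7): [-5, -4, 5, 13, 18, 25, 26]
Old median = 13
Insert x = -13
Old length odd (7). Middle was index 3 = 13.
New length even (8). New median = avg of two middle elements.
x = -13: 0 elements are < x, 7 elements are > x.
New sorted list: [-13, -5, -4, 5, 13, 18, 25, 26]
New median = 9

Answer: 9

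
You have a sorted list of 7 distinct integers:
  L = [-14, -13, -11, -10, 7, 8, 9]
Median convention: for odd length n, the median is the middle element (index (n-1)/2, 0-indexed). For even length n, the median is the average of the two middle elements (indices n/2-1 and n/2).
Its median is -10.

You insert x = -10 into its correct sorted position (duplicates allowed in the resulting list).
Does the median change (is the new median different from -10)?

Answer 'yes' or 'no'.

Answer: no

Derivation:
Old median = -10
Insert x = -10
New median = -10
Changed? no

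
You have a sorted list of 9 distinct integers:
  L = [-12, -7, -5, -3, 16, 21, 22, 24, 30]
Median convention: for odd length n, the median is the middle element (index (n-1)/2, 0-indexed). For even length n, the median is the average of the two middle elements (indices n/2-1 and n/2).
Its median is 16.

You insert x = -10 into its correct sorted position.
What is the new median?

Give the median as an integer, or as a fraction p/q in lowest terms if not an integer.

Answer: 13/2

Derivation:
Old list (sorted, length 9): [-12, -7, -5, -3, 16, 21, 22, 24, 30]
Old median = 16
Insert x = -10
Old length odd (9). Middle was index 4 = 16.
New length even (10). New median = avg of two middle elements.
x = -10: 1 elements are < x, 8 elements are > x.
New sorted list: [-12, -10, -7, -5, -3, 16, 21, 22, 24, 30]
New median = 13/2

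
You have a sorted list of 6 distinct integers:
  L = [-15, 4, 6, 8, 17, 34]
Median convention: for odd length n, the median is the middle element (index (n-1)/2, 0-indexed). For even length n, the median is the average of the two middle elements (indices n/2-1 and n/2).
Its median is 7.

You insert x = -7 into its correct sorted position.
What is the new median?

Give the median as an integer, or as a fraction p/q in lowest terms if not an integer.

Answer: 6

Derivation:
Old list (sorted, length 6): [-15, 4, 6, 8, 17, 34]
Old median = 7
Insert x = -7
Old length even (6). Middle pair: indices 2,3 = 6,8.
New length odd (7). New median = single middle element.
x = -7: 1 elements are < x, 5 elements are > x.
New sorted list: [-15, -7, 4, 6, 8, 17, 34]
New median = 6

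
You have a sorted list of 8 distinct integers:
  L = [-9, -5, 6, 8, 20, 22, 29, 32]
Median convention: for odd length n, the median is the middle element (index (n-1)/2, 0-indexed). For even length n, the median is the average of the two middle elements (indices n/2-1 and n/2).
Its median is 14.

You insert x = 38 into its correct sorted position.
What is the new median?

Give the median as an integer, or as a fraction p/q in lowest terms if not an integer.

Answer: 20

Derivation:
Old list (sorted, length 8): [-9, -5, 6, 8, 20, 22, 29, 32]
Old median = 14
Insert x = 38
Old length even (8). Middle pair: indices 3,4 = 8,20.
New length odd (9). New median = single middle element.
x = 38: 8 elements are < x, 0 elements are > x.
New sorted list: [-9, -5, 6, 8, 20, 22, 29, 32, 38]
New median = 20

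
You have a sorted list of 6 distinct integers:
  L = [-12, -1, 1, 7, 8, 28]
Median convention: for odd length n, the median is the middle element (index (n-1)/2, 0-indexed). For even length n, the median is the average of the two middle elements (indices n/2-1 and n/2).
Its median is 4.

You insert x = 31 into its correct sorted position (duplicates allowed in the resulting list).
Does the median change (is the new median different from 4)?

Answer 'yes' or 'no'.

Answer: yes

Derivation:
Old median = 4
Insert x = 31
New median = 7
Changed? yes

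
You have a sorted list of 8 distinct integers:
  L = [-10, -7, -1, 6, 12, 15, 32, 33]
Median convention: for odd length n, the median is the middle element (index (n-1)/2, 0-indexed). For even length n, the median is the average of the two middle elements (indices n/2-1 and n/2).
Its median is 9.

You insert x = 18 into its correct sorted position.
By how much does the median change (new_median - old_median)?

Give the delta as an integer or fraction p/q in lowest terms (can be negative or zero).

Answer: 3

Derivation:
Old median = 9
After inserting x = 18: new sorted = [-10, -7, -1, 6, 12, 15, 18, 32, 33]
New median = 12
Delta = 12 - 9 = 3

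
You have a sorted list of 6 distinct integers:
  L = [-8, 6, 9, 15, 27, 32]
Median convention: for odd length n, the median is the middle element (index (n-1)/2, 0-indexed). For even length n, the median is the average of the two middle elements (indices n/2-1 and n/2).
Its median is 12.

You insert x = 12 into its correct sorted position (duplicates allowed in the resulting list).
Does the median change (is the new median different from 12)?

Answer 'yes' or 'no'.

Old median = 12
Insert x = 12
New median = 12
Changed? no

Answer: no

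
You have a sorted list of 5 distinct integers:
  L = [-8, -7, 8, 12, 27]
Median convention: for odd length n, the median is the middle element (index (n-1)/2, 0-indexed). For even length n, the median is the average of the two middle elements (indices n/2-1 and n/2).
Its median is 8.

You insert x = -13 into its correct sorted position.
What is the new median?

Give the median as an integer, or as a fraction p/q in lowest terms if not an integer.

Answer: 1/2

Derivation:
Old list (sorted, length 5): [-8, -7, 8, 12, 27]
Old median = 8
Insert x = -13
Old length odd (5). Middle was index 2 = 8.
New length even (6). New median = avg of two middle elements.
x = -13: 0 elements are < x, 5 elements are > x.
New sorted list: [-13, -8, -7, 8, 12, 27]
New median = 1/2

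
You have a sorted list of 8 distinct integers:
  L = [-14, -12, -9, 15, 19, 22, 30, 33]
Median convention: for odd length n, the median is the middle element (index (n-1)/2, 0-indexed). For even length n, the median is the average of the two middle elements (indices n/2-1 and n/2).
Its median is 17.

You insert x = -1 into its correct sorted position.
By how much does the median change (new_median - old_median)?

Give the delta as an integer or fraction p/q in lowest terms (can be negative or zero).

Old median = 17
After inserting x = -1: new sorted = [-14, -12, -9, -1, 15, 19, 22, 30, 33]
New median = 15
Delta = 15 - 17 = -2

Answer: -2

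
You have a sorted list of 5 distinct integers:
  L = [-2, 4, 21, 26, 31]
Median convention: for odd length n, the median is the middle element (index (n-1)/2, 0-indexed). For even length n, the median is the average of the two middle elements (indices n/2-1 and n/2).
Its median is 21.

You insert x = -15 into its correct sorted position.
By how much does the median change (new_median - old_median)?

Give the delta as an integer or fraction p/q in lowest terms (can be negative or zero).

Old median = 21
After inserting x = -15: new sorted = [-15, -2, 4, 21, 26, 31]
New median = 25/2
Delta = 25/2 - 21 = -17/2

Answer: -17/2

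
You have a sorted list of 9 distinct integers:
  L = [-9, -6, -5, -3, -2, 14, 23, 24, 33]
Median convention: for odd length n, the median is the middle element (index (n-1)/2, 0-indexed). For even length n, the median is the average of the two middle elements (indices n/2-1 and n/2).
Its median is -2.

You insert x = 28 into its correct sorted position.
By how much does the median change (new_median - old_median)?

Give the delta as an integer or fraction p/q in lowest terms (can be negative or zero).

Old median = -2
After inserting x = 28: new sorted = [-9, -6, -5, -3, -2, 14, 23, 24, 28, 33]
New median = 6
Delta = 6 - -2 = 8

Answer: 8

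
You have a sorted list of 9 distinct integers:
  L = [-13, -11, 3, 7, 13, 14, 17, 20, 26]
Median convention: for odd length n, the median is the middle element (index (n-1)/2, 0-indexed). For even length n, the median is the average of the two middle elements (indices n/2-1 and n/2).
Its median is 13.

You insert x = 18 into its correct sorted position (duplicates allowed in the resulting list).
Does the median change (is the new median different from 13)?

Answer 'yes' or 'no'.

Answer: yes

Derivation:
Old median = 13
Insert x = 18
New median = 27/2
Changed? yes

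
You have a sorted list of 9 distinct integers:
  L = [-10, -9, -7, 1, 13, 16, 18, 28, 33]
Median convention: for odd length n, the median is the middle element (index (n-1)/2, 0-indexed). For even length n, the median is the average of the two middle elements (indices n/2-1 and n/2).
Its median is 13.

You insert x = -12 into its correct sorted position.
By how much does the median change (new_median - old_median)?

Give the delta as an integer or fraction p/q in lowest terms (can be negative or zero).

Answer: -6

Derivation:
Old median = 13
After inserting x = -12: new sorted = [-12, -10, -9, -7, 1, 13, 16, 18, 28, 33]
New median = 7
Delta = 7 - 13 = -6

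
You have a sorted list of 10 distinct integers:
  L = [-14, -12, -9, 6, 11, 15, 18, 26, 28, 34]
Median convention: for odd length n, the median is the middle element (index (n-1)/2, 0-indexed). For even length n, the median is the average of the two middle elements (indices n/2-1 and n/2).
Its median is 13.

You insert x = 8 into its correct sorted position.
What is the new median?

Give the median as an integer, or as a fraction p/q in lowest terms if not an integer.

Answer: 11

Derivation:
Old list (sorted, length 10): [-14, -12, -9, 6, 11, 15, 18, 26, 28, 34]
Old median = 13
Insert x = 8
Old length even (10). Middle pair: indices 4,5 = 11,15.
New length odd (11). New median = single middle element.
x = 8: 4 elements are < x, 6 elements are > x.
New sorted list: [-14, -12, -9, 6, 8, 11, 15, 18, 26, 28, 34]
New median = 11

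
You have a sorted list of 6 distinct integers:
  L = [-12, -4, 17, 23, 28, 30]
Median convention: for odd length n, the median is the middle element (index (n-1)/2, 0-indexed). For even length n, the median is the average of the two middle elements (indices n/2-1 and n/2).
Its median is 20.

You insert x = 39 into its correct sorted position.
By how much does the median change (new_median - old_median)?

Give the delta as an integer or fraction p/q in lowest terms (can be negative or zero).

Old median = 20
After inserting x = 39: new sorted = [-12, -4, 17, 23, 28, 30, 39]
New median = 23
Delta = 23 - 20 = 3

Answer: 3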